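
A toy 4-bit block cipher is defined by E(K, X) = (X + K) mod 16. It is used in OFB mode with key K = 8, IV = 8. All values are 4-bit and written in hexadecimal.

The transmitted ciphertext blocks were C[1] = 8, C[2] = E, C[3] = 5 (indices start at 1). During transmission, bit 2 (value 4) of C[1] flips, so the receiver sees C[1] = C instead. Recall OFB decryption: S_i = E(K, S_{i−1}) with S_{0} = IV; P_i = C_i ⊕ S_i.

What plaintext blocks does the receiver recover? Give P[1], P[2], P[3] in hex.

P[1] = C, P[2] = 6, P[3] = 5

Only C[1] changed, to C. In OFB, a change in C_i flips the same bit in P_i only; the keystream is unaffected. Decrypting the received ciphertext:
P[1]: S = E(K, 8) = 0; C ⊕ 0 = C.
P[2]: S = E(K, 0) = 8; E ⊕ 8 = 6.
P[3]: S = E(K, 8) = 0; 5 ⊕ 0 = 5.
Blocks that differ from the original plaintext: P[1].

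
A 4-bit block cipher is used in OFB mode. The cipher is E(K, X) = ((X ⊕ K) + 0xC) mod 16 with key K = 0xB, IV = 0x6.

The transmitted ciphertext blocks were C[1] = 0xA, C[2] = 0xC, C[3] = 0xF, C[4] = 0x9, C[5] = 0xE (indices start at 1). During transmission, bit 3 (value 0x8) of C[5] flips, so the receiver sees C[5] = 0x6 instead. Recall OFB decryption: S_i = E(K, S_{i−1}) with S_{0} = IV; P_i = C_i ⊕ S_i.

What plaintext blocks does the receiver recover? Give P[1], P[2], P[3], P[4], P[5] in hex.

Only C[5] changed, to 0x6. In OFB, a change in C_i flips the same bit in P_i only; the keystream is unaffected. Decrypting the received ciphertext:
P[1]: S = E(K, 0x6) = 0x9; 0xA ⊕ 0x9 = 0x3.
P[2]: S = E(K, 0x9) = 0xE; 0xC ⊕ 0xE = 0x2.
P[3]: S = E(K, 0xE) = 0x1; 0xF ⊕ 0x1 = 0xE.
P[4]: S = E(K, 0x1) = 0x6; 0x9 ⊕ 0x6 = 0xF.
P[5]: S = E(K, 0x6) = 0x9; 0x6 ⊕ 0x9 = 0xF.
Blocks that differ from the original plaintext: P[5].

P[1] = 0x3, P[2] = 0x2, P[3] = 0xE, P[4] = 0xF, P[5] = 0xF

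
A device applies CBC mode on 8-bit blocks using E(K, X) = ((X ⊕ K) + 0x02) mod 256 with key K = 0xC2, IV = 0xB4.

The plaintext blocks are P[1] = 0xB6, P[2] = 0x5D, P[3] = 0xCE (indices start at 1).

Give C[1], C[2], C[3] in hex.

CBC encryption: C_i = E(K, P_i ⊕ C_{i−1}), with C_{0} = IV.
C[1]: P[1] ⊕ 0xB4 = 0x02; E(K, 0x02) = 0xC2.
C[2]: P[2] ⊕ 0xC2 = 0x9F; E(K, 0x9F) = 0x5F.
C[3]: P[3] ⊕ 0x5F = 0x91; E(K, 0x91) = 0x55.

C[1] = 0xC2, C[2] = 0x5F, C[3] = 0x55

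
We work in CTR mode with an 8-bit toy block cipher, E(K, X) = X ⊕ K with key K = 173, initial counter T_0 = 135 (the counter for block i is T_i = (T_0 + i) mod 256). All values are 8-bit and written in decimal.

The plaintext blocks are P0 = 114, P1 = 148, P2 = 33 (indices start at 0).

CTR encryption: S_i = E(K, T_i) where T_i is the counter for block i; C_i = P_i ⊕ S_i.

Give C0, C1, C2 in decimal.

C0: T = 135, S = E(K, T) = 42; 114 ⊕ 42 = 88.
C1: T = 136, S = E(K, T) = 37; 148 ⊕ 37 = 177.
C2: T = 137, S = E(K, T) = 36; 33 ⊕ 36 = 5.

C0 = 88, C1 = 177, C2 = 5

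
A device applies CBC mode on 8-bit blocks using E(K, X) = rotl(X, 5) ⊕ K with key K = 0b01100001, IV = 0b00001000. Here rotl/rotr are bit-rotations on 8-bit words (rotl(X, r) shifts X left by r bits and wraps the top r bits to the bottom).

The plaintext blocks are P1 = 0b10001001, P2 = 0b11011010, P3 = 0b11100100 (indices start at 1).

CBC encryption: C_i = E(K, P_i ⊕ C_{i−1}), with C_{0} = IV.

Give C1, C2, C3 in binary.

C1 = 0b01010001, C2 = 0b00010000, C3 = 0b11111111

C1: P1 ⊕ 0b00001000 = 0b10000001; E(K, 0b10000001) = 0b01010001.
C2: P2 ⊕ 0b01010001 = 0b10001011; E(K, 0b10001011) = 0b00010000.
C3: P3 ⊕ 0b00010000 = 0b11110100; E(K, 0b11110100) = 0b11111111.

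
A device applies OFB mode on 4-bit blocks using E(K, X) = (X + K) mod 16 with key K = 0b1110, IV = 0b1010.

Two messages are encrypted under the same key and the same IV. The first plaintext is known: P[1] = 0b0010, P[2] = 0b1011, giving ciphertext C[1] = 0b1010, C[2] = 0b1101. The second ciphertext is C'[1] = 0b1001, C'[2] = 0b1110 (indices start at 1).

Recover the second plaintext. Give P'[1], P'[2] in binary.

In OFB with a reused IV, both messages share the same keystream S_i, so C_i ⊕ C'_i = P_i ⊕ P'_i and thus P'_i = P_i ⊕ C_i ⊕ C'_i.
P'[1]: 0b0010 ⊕ 0b1010 ⊕ 0b1001 = 0b0001.
P'[2]: 0b1011 ⊕ 0b1101 ⊕ 0b1110 = 0b1000.

P'[1] = 0b0001, P'[2] = 0b1000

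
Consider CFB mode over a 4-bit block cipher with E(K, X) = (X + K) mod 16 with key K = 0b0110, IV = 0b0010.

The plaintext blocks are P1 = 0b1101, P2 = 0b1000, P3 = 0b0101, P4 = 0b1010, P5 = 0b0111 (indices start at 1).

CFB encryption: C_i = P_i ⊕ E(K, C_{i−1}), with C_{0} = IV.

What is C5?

C5 = 0b1001

C1: E(K, 0b0010) = 0b1000; 0b1101 ⊕ 0b1000 = 0b0101.
C2: E(K, 0b0101) = 0b1011; 0b1000 ⊕ 0b1011 = 0b0011.
C3: E(K, 0b0011) = 0b1001; 0b0101 ⊕ 0b1001 = 0b1100.
C4: E(K, 0b1100) = 0b0010; 0b1010 ⊕ 0b0010 = 0b1000.
C5: E(K, 0b1000) = 0b1110; 0b0111 ⊕ 0b1110 = 0b1001.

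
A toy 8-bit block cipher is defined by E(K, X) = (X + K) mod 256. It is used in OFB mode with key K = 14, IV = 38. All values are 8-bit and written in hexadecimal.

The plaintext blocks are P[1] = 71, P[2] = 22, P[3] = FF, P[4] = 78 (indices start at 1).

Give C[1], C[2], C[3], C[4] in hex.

OFB encryption: S_i = E(K, S_{i−1}) with S_{0} = IV; C_i = P_i ⊕ S_i.
C[1]: S = E(K, 38) = 4C; 71 ⊕ 4C = 3D.
C[2]: S = E(K, 4C) = 60; 22 ⊕ 60 = 42.
C[3]: S = E(K, 60) = 74; FF ⊕ 74 = 8B.
C[4]: S = E(K, 74) = 88; 78 ⊕ 88 = F0.

C[1] = 3D, C[2] = 42, C[3] = 8B, C[4] = F0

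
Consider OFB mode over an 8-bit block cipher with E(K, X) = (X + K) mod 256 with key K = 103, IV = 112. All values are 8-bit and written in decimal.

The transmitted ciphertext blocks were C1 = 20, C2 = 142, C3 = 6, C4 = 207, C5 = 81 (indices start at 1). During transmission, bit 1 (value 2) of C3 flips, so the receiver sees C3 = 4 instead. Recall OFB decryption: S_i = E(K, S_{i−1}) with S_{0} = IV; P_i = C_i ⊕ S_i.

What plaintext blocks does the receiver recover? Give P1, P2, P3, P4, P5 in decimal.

P1 = 195, P2 = 176, P3 = 161, P4 = 195, P5 = 34

Only C3 changed, to 4. In OFB, a change in C_i flips the same bit in P_i only; the keystream is unaffected. Decrypting the received ciphertext:
P1: S = E(K, 112) = 215; 20 ⊕ 215 = 195.
P2: S = E(K, 215) = 62; 142 ⊕ 62 = 176.
P3: S = E(K, 62) = 165; 4 ⊕ 165 = 161.
P4: S = E(K, 165) = 12; 207 ⊕ 12 = 195.
P5: S = E(K, 12) = 115; 81 ⊕ 115 = 34.
Blocks that differ from the original plaintext: P3.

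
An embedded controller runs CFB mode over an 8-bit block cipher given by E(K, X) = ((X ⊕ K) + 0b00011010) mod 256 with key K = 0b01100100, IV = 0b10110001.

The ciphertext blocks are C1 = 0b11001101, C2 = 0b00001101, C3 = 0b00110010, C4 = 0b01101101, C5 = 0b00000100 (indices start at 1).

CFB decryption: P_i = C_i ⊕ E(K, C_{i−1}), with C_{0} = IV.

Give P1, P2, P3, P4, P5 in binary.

P1 = 0b00100010, P2 = 0b11001110, P3 = 0b10110001, P4 = 0b00011101, P5 = 0b00100111

P1: E(K, 0b10110001) = 0b11101111; 0b11001101 ⊕ 0b11101111 = 0b00100010.
P2: E(K, 0b11001101) = 0b11000011; 0b00001101 ⊕ 0b11000011 = 0b11001110.
P3: E(K, 0b00001101) = 0b10000011; 0b00110010 ⊕ 0b10000011 = 0b10110001.
P4: E(K, 0b00110010) = 0b01110000; 0b01101101 ⊕ 0b01110000 = 0b00011101.
P5: E(K, 0b01101101) = 0b00100011; 0b00000100 ⊕ 0b00100011 = 0b00100111.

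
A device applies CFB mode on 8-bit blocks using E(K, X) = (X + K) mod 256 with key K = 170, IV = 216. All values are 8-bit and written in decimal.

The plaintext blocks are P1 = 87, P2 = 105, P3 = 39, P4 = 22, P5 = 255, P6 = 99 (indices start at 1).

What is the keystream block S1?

130

CFB encryption: C_i = P_i ⊕ E(K, C_{i−1}), with C_{0} = IV.
C1: E(K, 216) = 130; 87 ⊕ 130 = 213.
So S1 = 130.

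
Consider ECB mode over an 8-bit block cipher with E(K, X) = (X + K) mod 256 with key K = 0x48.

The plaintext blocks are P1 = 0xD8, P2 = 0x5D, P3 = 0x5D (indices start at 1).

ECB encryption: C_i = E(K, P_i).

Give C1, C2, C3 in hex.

C1 = 0x20, C2 = 0xA5, C3 = 0xA5

C1: E(K, 0xD8) = 0x20.
C2: E(K, 0x5D) = 0xA5.
C3: E(K, 0x5D) = 0xA5.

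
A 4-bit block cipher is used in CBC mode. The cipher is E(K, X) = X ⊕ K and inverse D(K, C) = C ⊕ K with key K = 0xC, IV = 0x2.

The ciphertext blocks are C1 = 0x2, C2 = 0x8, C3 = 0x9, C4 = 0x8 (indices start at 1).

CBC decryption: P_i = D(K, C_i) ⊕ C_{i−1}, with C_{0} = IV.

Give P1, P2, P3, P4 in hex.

P1: D(K, 0x2) = 0xE; 0xE ⊕ 0x2 = 0xC.
P2: D(K, 0x8) = 0x4; 0x4 ⊕ 0x2 = 0x6.
P3: D(K, 0x9) = 0x5; 0x5 ⊕ 0x8 = 0xD.
P4: D(K, 0x8) = 0x4; 0x4 ⊕ 0x9 = 0xD.

P1 = 0xC, P2 = 0x6, P3 = 0xD, P4 = 0xD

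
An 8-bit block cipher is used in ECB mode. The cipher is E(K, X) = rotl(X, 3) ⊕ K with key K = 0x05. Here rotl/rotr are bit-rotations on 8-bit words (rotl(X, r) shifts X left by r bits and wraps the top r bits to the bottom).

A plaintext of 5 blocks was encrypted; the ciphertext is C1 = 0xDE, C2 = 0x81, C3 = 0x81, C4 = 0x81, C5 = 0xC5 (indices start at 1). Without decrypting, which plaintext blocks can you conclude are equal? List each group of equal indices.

P2 = P3 = P4

ECB encrypts each block independently with the same key, so equal ciphertext blocks imply equal plaintext blocks.
C2 = C3 = C4 = 0x81, so P2 = P3 = P4.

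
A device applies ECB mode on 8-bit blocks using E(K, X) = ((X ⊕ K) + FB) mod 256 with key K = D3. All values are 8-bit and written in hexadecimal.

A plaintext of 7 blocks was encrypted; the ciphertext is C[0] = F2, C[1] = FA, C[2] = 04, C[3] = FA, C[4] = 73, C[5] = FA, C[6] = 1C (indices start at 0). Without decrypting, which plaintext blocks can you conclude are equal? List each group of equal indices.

P[1] = P[3] = P[5]

ECB encrypts each block independently with the same key, so equal ciphertext blocks imply equal plaintext blocks.
C[1] = C[3] = C[5] = FA, so P[1] = P[3] = P[5].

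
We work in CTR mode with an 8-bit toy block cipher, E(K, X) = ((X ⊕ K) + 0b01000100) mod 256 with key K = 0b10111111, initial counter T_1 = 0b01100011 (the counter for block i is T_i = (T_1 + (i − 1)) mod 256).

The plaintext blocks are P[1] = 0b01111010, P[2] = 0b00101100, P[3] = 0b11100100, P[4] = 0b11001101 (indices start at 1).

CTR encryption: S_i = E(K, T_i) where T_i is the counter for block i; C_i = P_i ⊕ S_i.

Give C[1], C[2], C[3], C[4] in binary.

C[1]: T = 0b01100011, S = E(K, T) = 0b00100000; 0b01111010 ⊕ 0b00100000 = 0b01011010.
C[2]: T = 0b01100100, S = E(K, T) = 0b00011111; 0b00101100 ⊕ 0b00011111 = 0b00110011.
C[3]: T = 0b01100101, S = E(K, T) = 0b00011110; 0b11100100 ⊕ 0b00011110 = 0b11111010.
C[4]: T = 0b01100110, S = E(K, T) = 0b00011101; 0b11001101 ⊕ 0b00011101 = 0b11010000.

C[1] = 0b01011010, C[2] = 0b00110011, C[3] = 0b11111010, C[4] = 0b11010000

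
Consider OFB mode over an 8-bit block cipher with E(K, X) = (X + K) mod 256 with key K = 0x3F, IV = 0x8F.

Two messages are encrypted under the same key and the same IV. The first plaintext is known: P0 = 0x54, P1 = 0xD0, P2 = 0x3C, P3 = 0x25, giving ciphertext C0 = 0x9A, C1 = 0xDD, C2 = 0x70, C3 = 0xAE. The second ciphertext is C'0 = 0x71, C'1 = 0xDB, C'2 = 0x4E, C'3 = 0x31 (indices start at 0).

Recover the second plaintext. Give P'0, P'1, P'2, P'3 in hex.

In OFB with a reused IV, both messages share the same keystream S_i, so C_i ⊕ C'_i = P_i ⊕ P'_i and thus P'_i = P_i ⊕ C_i ⊕ C'_i.
P'0: 0x54 ⊕ 0x9A ⊕ 0x71 = 0xBF.
P'1: 0xD0 ⊕ 0xDD ⊕ 0xDB = 0xD6.
P'2: 0x3C ⊕ 0x70 ⊕ 0x4E = 0x02.
P'3: 0x25 ⊕ 0xAE ⊕ 0x31 = 0xBA.

P'0 = 0xBF, P'1 = 0xD6, P'2 = 0x02, P'3 = 0xBA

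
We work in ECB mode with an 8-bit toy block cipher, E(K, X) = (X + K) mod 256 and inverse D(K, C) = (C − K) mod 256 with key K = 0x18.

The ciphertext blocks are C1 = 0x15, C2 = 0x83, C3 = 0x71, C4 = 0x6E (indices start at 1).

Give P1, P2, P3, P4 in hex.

ECB decryption: P_i = D(K, C_i).
P1: D(K, 0x15) = 0xFD.
P2: D(K, 0x83) = 0x6B.
P3: D(K, 0x71) = 0x59.
P4: D(K, 0x6E) = 0x56.

P1 = 0xFD, P2 = 0x6B, P3 = 0x59, P4 = 0x56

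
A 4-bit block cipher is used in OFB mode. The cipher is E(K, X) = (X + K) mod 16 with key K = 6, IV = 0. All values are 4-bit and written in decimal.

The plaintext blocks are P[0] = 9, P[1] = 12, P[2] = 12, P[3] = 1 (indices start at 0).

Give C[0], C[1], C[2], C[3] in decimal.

C[0] = 15, C[1] = 0, C[2] = 14, C[3] = 9

OFB encryption: S_i = E(K, S_{i−1}) with S_{−1} = IV; C_i = P_i ⊕ S_i.
C[0]: S = E(K, 0) = 6; 9 ⊕ 6 = 15.
C[1]: S = E(K, 6) = 12; 12 ⊕ 12 = 0.
C[2]: S = E(K, 12) = 2; 12 ⊕ 2 = 14.
C[3]: S = E(K, 2) = 8; 1 ⊕ 8 = 9.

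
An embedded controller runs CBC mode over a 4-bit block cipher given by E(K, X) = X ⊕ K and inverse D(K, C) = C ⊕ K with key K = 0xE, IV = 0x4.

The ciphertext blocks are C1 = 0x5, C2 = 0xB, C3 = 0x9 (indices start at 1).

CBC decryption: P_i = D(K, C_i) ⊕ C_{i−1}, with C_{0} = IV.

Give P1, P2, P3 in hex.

P1 = 0xF, P2 = 0x0, P3 = 0xC

P1: D(K, 0x5) = 0xB; 0xB ⊕ 0x4 = 0xF.
P2: D(K, 0xB) = 0x5; 0x5 ⊕ 0x5 = 0x0.
P3: D(K, 0x9) = 0x7; 0x7 ⊕ 0xB = 0xC.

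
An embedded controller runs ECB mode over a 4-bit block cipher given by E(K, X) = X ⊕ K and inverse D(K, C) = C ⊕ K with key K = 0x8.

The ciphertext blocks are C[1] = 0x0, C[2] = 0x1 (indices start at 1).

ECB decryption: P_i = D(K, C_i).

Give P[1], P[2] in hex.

P[1] = 0x8, P[2] = 0x9

P[1]: D(K, 0x0) = 0x8.
P[2]: D(K, 0x1) = 0x9.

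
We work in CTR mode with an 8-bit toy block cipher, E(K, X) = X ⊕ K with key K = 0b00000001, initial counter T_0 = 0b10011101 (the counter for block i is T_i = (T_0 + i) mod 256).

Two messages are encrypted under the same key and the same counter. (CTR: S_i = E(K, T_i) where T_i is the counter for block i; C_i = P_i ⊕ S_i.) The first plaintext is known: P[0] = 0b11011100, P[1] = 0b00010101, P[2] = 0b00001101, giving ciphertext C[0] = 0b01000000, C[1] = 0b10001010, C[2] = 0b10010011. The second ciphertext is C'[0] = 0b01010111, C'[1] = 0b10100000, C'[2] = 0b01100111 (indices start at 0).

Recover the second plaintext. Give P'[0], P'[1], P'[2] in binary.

In CTR with a reused counter, both messages share the same keystream S_i, so C_i ⊕ C'_i = P_i ⊕ P'_i and thus P'_i = P_i ⊕ C_i ⊕ C'_i.
P'[0]: 0b11011100 ⊕ 0b01000000 ⊕ 0b01010111 = 0b11001011.
P'[1]: 0b00010101 ⊕ 0b10001010 ⊕ 0b10100000 = 0b00111111.
P'[2]: 0b00001101 ⊕ 0b10010011 ⊕ 0b01100111 = 0b11111001.

P'[0] = 0b11001011, P'[1] = 0b00111111, P'[2] = 0b11111001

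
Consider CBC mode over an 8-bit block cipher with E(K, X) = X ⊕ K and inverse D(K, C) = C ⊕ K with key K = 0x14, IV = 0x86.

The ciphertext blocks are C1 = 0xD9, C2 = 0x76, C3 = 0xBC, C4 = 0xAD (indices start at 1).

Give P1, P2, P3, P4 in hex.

CBC decryption: P_i = D(K, C_i) ⊕ C_{i−1}, with C_{0} = IV.
P1: D(K, 0xD9) = 0xCD; 0xCD ⊕ 0x86 = 0x4B.
P2: D(K, 0x76) = 0x62; 0x62 ⊕ 0xD9 = 0xBB.
P3: D(K, 0xBC) = 0xA8; 0xA8 ⊕ 0x76 = 0xDE.
P4: D(K, 0xAD) = 0xB9; 0xB9 ⊕ 0xBC = 0x05.

P1 = 0x4B, P2 = 0xBB, P3 = 0xDE, P4 = 0x05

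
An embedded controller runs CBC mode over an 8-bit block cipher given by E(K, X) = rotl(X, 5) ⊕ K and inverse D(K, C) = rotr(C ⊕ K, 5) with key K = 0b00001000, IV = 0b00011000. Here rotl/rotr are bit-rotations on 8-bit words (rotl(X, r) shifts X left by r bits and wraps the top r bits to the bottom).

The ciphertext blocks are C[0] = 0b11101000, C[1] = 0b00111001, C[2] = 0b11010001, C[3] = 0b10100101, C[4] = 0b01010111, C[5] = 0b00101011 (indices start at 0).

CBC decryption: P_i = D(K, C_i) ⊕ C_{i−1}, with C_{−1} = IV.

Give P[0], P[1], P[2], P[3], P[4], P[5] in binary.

P[0]: D(K, 0b11101000) = 0b00000111; 0b00000111 ⊕ 0b00011000 = 0b00011111.
P[1]: D(K, 0b00111001) = 0b10001001; 0b10001001 ⊕ 0b11101000 = 0b01100001.
P[2]: D(K, 0b11010001) = 0b11001110; 0b11001110 ⊕ 0b00111001 = 0b11110111.
P[3]: D(K, 0b10100101) = 0b01101101; 0b01101101 ⊕ 0b11010001 = 0b10111100.
P[4]: D(K, 0b01010111) = 0b11111010; 0b11111010 ⊕ 0b10100101 = 0b01011111.
P[5]: D(K, 0b00101011) = 0b00011001; 0b00011001 ⊕ 0b01010111 = 0b01001110.

P[0] = 0b00011111, P[1] = 0b01100001, P[2] = 0b11110111, P[3] = 0b10111100, P[4] = 0b01011111, P[5] = 0b01001110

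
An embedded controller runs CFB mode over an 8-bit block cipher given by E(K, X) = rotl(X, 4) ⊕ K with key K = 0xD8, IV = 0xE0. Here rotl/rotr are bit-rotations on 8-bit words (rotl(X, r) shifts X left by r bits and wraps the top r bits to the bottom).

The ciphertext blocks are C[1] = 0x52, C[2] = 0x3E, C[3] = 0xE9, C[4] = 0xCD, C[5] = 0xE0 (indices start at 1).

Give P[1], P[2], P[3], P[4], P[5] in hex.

P[1] = 0x84, P[2] = 0xC3, P[3] = 0xD2, P[4] = 0x8B, P[5] = 0xE4

CFB decryption: P_i = C_i ⊕ E(K, C_{i−1}), with C_{0} = IV.
P[1]: E(K, 0xE0) = 0xD6; 0x52 ⊕ 0xD6 = 0x84.
P[2]: E(K, 0x52) = 0xFD; 0x3E ⊕ 0xFD = 0xC3.
P[3]: E(K, 0x3E) = 0x3B; 0xE9 ⊕ 0x3B = 0xD2.
P[4]: E(K, 0xE9) = 0x46; 0xCD ⊕ 0x46 = 0x8B.
P[5]: E(K, 0xCD) = 0x04; 0xE0 ⊕ 0x04 = 0xE4.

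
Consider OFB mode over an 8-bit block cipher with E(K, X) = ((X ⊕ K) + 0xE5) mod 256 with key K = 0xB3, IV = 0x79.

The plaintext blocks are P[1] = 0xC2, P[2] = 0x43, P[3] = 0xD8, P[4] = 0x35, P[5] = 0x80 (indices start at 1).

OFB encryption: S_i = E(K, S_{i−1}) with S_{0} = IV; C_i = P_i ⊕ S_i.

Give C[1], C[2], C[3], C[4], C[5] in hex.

C[1]: S = E(K, 0x79) = 0xAF; 0xC2 ⊕ 0xAF = 0x6D.
C[2]: S = E(K, 0xAF) = 0x01; 0x43 ⊕ 0x01 = 0x42.
C[3]: S = E(K, 0x01) = 0x97; 0xD8 ⊕ 0x97 = 0x4F.
C[4]: S = E(K, 0x97) = 0x09; 0x35 ⊕ 0x09 = 0x3C.
C[5]: S = E(K, 0x09) = 0x9F; 0x80 ⊕ 0x9F = 0x1F.

C[1] = 0x6D, C[2] = 0x42, C[3] = 0x4F, C[4] = 0x3C, C[5] = 0x1F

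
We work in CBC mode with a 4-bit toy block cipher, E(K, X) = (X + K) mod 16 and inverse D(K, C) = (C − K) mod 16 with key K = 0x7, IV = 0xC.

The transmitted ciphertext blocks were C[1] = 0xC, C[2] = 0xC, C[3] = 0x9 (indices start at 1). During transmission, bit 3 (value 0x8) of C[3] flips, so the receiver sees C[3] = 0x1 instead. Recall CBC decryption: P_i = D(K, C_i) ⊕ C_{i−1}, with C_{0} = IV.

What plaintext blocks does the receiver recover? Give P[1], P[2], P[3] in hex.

Only C[3] changed, to 0x1. In CBC, a change in C_i garbles P_i and flips the same bit in P_{i+1}. Decrypting the received ciphertext:
P[1]: D(K, 0xC) = 0x5; 0x5 ⊕ 0xC = 0x9.
P[2]: D(K, 0xC) = 0x5; 0x5 ⊕ 0xC = 0x9.
P[3]: D(K, 0x1) = 0xA; 0xA ⊕ 0xC = 0x6.
Blocks that differ from the original plaintext: P[3].

P[1] = 0x9, P[2] = 0x9, P[3] = 0x6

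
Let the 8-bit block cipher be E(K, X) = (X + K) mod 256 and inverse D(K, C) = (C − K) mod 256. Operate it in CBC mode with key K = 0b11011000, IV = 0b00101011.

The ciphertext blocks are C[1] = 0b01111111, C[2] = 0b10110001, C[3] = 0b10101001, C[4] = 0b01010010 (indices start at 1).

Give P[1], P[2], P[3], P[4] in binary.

CBC decryption: P_i = D(K, C_i) ⊕ C_{i−1}, with C_{0} = IV.
P[1]: D(K, 0b01111111) = 0b10100111; 0b10100111 ⊕ 0b00101011 = 0b10001100.
P[2]: D(K, 0b10110001) = 0b11011001; 0b11011001 ⊕ 0b01111111 = 0b10100110.
P[3]: D(K, 0b10101001) = 0b11010001; 0b11010001 ⊕ 0b10110001 = 0b01100000.
P[4]: D(K, 0b01010010) = 0b01111010; 0b01111010 ⊕ 0b10101001 = 0b11010011.

P[1] = 0b10001100, P[2] = 0b10100110, P[3] = 0b01100000, P[4] = 0b11010011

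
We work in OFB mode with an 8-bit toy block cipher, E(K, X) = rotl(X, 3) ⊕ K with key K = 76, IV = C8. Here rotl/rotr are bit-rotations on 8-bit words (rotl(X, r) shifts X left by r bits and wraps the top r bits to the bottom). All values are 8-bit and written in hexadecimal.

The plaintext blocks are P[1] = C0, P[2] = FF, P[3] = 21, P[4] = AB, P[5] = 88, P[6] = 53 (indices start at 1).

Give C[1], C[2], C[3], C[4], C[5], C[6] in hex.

C[1] = F0, C[2] = 08, C[3] = E8, C[4] = 93, C[5] = 3F, C[6] = 98

OFB encryption: S_i = E(K, S_{i−1}) with S_{0} = IV; C_i = P_i ⊕ S_i.
C[1]: S = E(K, C8) = 30; C0 ⊕ 30 = F0.
C[2]: S = E(K, 30) = F7; FF ⊕ F7 = 08.
C[3]: S = E(K, F7) = C9; 21 ⊕ C9 = E8.
C[4]: S = E(K, C9) = 38; AB ⊕ 38 = 93.
C[5]: S = E(K, 38) = B7; 88 ⊕ B7 = 3F.
C[6]: S = E(K, B7) = CB; 53 ⊕ CB = 98.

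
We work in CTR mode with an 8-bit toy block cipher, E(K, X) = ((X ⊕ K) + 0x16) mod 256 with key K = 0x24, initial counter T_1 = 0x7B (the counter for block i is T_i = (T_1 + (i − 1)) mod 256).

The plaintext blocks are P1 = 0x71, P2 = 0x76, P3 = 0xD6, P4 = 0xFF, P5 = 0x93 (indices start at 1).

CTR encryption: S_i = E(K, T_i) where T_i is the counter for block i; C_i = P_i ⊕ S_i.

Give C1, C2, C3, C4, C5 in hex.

C1 = 0x04, C2 = 0x18, C3 = 0xB9, C4 = 0x8F, C5 = 0xE2

C1: T = 0x7B, S = E(K, T) = 0x75; 0x71 ⊕ 0x75 = 0x04.
C2: T = 0x7C, S = E(K, T) = 0x6E; 0x76 ⊕ 0x6E = 0x18.
C3: T = 0x7D, S = E(K, T) = 0x6F; 0xD6 ⊕ 0x6F = 0xB9.
C4: T = 0x7E, S = E(K, T) = 0x70; 0xFF ⊕ 0x70 = 0x8F.
C5: T = 0x7F, S = E(K, T) = 0x71; 0x93 ⊕ 0x71 = 0xE2.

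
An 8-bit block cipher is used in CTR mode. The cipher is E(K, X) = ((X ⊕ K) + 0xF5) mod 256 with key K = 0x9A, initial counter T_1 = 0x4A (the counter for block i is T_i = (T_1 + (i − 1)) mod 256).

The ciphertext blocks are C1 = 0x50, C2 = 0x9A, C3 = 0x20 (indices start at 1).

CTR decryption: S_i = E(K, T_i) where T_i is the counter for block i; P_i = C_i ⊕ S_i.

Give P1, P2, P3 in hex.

P1: T = 0x4A, S = E(K, T) = 0xC5; 0x50 ⊕ 0xC5 = 0x95.
P2: T = 0x4B, S = E(K, T) = 0xC6; 0x9A ⊕ 0xC6 = 0x5C.
P3: T = 0x4C, S = E(K, T) = 0xCB; 0x20 ⊕ 0xCB = 0xEB.

P1 = 0x95, P2 = 0x5C, P3 = 0xEB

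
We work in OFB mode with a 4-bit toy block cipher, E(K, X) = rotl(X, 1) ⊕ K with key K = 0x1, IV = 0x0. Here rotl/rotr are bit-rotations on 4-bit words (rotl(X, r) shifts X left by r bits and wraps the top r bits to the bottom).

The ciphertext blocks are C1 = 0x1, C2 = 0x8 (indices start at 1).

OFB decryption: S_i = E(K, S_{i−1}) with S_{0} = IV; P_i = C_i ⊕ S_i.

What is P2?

P2 = 0xB

P1: S = E(K, 0x0) = 0x1; 0x1 ⊕ 0x1 = 0x0.
P2: S = E(K, 0x1) = 0x3; 0x8 ⊕ 0x3 = 0xB.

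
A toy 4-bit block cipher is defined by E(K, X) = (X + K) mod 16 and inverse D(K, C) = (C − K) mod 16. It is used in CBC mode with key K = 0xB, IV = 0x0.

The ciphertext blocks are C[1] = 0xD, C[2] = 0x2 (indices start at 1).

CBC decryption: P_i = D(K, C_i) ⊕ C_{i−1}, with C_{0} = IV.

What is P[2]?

P[2] = 0xA

P[2]: D(K, 0x2) = 0x7; 0x7 ⊕ 0xD = 0xA.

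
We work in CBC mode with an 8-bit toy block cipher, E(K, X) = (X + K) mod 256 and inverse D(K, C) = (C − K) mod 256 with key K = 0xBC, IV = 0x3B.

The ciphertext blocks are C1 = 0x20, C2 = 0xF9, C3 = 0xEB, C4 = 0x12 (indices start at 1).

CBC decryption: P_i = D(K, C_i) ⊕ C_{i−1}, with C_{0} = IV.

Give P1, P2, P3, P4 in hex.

P1: D(K, 0x20) = 0x64; 0x64 ⊕ 0x3B = 0x5F.
P2: D(K, 0xF9) = 0x3D; 0x3D ⊕ 0x20 = 0x1D.
P3: D(K, 0xEB) = 0x2F; 0x2F ⊕ 0xF9 = 0xD6.
P4: D(K, 0x12) = 0x56; 0x56 ⊕ 0xEB = 0xBD.

P1 = 0x5F, P2 = 0x1D, P3 = 0xD6, P4 = 0xBD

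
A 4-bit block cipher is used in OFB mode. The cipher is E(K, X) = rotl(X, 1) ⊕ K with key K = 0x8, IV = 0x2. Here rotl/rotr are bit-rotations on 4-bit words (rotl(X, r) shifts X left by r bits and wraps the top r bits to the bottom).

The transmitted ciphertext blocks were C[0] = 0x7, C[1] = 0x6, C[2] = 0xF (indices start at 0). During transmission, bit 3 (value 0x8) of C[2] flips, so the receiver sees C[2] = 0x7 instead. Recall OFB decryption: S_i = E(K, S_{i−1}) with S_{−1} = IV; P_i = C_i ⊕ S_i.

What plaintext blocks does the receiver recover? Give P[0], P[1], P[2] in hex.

Only C[2] changed, to 0x7. In OFB, a change in C_i flips the same bit in P_i only; the keystream is unaffected. Decrypting the received ciphertext:
P[0]: S = E(K, 0x2) = 0xC; 0x7 ⊕ 0xC = 0xB.
P[1]: S = E(K, 0xC) = 0x1; 0x6 ⊕ 0x1 = 0x7.
P[2]: S = E(K, 0x1) = 0xA; 0x7 ⊕ 0xA = 0xD.
Blocks that differ from the original plaintext: P[2].

P[0] = 0xB, P[1] = 0x7, P[2] = 0xD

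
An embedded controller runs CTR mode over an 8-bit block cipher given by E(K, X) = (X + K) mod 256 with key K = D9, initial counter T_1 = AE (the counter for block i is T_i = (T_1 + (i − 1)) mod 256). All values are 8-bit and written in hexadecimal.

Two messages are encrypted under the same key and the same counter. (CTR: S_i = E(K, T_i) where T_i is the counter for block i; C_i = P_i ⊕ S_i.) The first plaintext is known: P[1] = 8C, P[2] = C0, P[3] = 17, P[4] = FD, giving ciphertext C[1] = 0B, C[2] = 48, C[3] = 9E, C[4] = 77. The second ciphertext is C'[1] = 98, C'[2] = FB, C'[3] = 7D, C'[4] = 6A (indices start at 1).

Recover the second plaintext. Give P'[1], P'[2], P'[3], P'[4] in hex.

P'[1] = 1F, P'[2] = 73, P'[3] = F4, P'[4] = E0

In CTR with a reused counter, both messages share the same keystream S_i, so C_i ⊕ C'_i = P_i ⊕ P'_i and thus P'_i = P_i ⊕ C_i ⊕ C'_i.
P'[1]: 8C ⊕ 0B ⊕ 98 = 1F.
P'[2]: C0 ⊕ 48 ⊕ FB = 73.
P'[3]: 17 ⊕ 9E ⊕ 7D = F4.
P'[4]: FD ⊕ 77 ⊕ 6A = E0.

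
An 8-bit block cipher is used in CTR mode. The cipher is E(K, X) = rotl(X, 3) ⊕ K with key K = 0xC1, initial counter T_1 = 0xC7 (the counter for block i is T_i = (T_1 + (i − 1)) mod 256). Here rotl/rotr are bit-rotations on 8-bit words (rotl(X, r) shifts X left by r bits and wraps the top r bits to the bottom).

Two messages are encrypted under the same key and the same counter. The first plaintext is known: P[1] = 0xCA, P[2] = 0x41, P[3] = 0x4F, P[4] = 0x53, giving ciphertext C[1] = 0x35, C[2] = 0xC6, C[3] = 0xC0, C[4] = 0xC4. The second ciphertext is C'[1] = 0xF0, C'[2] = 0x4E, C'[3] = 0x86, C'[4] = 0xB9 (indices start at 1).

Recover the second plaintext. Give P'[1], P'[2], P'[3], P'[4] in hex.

In CTR with a reused counter, both messages share the same keystream S_i, so C_i ⊕ C'_i = P_i ⊕ P'_i and thus P'_i = P_i ⊕ C_i ⊕ C'_i.
P'[1]: 0xCA ⊕ 0x35 ⊕ 0xF0 = 0x0F.
P'[2]: 0x41 ⊕ 0xC6 ⊕ 0x4E = 0xC9.
P'[3]: 0x4F ⊕ 0xC0 ⊕ 0x86 = 0x09.
P'[4]: 0x53 ⊕ 0xC4 ⊕ 0xB9 = 0x2E.

P'[1] = 0x0F, P'[2] = 0xC9, P'[3] = 0x09, P'[4] = 0x2E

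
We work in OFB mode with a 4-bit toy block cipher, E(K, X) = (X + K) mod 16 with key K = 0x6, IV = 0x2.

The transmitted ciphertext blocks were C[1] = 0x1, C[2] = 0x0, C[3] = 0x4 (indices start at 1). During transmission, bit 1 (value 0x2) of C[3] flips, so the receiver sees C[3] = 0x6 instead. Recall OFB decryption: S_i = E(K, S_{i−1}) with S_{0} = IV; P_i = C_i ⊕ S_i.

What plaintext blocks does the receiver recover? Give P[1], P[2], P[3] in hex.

P[1] = 0x9, P[2] = 0xE, P[3] = 0x2

Only C[3] changed, to 0x6. In OFB, a change in C_i flips the same bit in P_i only; the keystream is unaffected. Decrypting the received ciphertext:
P[1]: S = E(K, 0x2) = 0x8; 0x1 ⊕ 0x8 = 0x9.
P[2]: S = E(K, 0x8) = 0xE; 0x0 ⊕ 0xE = 0xE.
P[3]: S = E(K, 0xE) = 0x4; 0x6 ⊕ 0x4 = 0x2.
Blocks that differ from the original plaintext: P[3].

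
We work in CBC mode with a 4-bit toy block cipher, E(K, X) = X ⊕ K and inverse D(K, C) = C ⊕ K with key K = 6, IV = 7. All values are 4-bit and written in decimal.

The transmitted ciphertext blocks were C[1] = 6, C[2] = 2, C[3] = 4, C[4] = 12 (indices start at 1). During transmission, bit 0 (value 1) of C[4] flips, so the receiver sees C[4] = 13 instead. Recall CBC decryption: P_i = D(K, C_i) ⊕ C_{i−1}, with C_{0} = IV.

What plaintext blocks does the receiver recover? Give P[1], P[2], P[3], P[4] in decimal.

Only C[4] changed, to 13. In CBC, a change in C_i garbles P_i and flips the same bit in P_{i+1}. Decrypting the received ciphertext:
P[1]: D(K, 6) = 0; 0 ⊕ 7 = 7.
P[2]: D(K, 2) = 4; 4 ⊕ 6 = 2.
P[3]: D(K, 4) = 2; 2 ⊕ 2 = 0.
P[4]: D(K, 13) = 11; 11 ⊕ 4 = 15.
Blocks that differ from the original plaintext: P[4].

P[1] = 7, P[2] = 2, P[3] = 0, P[4] = 15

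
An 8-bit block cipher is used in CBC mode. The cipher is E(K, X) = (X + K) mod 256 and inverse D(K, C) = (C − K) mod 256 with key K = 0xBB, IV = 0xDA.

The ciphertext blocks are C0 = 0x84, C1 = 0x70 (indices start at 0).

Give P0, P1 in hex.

P0 = 0x13, P1 = 0x31

CBC decryption: P_i = D(K, C_i) ⊕ C_{i−1}, with C_{−1} = IV.
P0: D(K, 0x84) = 0xC9; 0xC9 ⊕ 0xDA = 0x13.
P1: D(K, 0x70) = 0xB5; 0xB5 ⊕ 0x84 = 0x31.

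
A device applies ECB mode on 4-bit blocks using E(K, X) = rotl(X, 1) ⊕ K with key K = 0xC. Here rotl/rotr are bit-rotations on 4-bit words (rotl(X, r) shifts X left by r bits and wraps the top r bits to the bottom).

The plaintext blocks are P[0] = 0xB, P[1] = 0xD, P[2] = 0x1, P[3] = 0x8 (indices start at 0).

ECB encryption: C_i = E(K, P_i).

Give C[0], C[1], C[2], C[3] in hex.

C[0]: E(K, 0xB) = 0xB.
C[1]: E(K, 0xD) = 0x7.
C[2]: E(K, 0x1) = 0xE.
C[3]: E(K, 0x8) = 0xD.

C[0] = 0xB, C[1] = 0x7, C[2] = 0xE, C[3] = 0xD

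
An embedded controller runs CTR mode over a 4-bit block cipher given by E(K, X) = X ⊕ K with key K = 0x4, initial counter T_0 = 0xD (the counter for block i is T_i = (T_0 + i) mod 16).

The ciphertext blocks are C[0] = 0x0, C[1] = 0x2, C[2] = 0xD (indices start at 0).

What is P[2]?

P[2] = 0x6

CTR decryption: S_i = E(K, T_i) where T_i is the counter for block i; P_i = C_i ⊕ S_i.
P[2]: T = 0xF, S = E(K, T) = 0xB; 0xD ⊕ 0xB = 0x6.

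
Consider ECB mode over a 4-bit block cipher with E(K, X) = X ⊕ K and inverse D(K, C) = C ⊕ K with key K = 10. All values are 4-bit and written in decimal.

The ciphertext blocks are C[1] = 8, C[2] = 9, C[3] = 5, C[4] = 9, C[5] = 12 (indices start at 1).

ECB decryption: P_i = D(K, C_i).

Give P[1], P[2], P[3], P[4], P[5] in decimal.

P[1] = 2, P[2] = 3, P[3] = 15, P[4] = 3, P[5] = 6

P[1]: D(K, 8) = 2.
P[2]: D(K, 9) = 3.
P[3]: D(K, 5) = 15.
P[4]: D(K, 9) = 3.
P[5]: D(K, 12) = 6.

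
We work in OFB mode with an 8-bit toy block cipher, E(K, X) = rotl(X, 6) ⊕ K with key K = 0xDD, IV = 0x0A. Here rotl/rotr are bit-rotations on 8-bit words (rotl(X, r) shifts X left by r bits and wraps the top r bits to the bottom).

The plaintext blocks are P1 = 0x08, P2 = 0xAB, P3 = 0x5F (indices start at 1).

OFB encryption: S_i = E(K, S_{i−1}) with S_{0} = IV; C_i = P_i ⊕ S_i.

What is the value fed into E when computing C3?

0x0A

C1: S = E(K, 0x0A) = 0x5F; 0x08 ⊕ 0x5F = 0x57.
C2: S = E(K, 0x5F) = 0x0A; 0xAB ⊕ 0x0A = 0xA1.
C3: S = E(K, 0x0A) = 0x5F; 0x5F ⊕ 0x5F = 0x00.
So the input to E for block 3 is 0x0A.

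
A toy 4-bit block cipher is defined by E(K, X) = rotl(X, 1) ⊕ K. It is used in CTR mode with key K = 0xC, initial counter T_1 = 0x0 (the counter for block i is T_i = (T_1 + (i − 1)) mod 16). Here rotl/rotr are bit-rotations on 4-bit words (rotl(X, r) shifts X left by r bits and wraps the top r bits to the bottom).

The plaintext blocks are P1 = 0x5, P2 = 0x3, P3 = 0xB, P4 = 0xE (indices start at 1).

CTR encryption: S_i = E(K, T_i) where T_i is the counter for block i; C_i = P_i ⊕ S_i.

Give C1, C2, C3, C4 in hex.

C1 = 0x9, C2 = 0xD, C3 = 0x3, C4 = 0x4

C1: T = 0x0, S = E(K, T) = 0xC; 0x5 ⊕ 0xC = 0x9.
C2: T = 0x1, S = E(K, T) = 0xE; 0x3 ⊕ 0xE = 0xD.
C3: T = 0x2, S = E(K, T) = 0x8; 0xB ⊕ 0x8 = 0x3.
C4: T = 0x3, S = E(K, T) = 0xA; 0xE ⊕ 0xA = 0x4.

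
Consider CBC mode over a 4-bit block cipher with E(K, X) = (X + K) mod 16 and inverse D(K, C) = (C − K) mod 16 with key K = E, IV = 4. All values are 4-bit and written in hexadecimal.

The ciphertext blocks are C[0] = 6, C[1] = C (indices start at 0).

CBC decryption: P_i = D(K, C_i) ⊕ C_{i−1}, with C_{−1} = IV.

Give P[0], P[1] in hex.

P[0]: D(K, 6) = 8; 8 ⊕ 4 = C.
P[1]: D(K, C) = E; E ⊕ 6 = 8.

P[0] = C, P[1] = 8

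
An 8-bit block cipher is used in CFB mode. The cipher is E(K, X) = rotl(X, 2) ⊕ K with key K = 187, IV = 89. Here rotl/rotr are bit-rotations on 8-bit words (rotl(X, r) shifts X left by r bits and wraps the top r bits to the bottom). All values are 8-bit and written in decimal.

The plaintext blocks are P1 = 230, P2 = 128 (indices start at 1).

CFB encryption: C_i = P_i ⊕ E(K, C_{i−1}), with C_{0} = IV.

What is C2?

C1: E(K, 89) = 222; 230 ⊕ 222 = 56.
C2: E(K, 56) = 91; 128 ⊕ 91 = 219.

C2 = 219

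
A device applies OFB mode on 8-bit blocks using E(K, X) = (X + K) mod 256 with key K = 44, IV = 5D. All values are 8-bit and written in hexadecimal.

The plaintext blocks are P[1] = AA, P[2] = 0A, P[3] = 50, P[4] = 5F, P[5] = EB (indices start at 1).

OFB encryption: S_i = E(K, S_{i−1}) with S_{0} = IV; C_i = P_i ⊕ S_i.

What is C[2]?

C[1]: S = E(K, 5D) = A1; AA ⊕ A1 = 0B.
C[2]: S = E(K, A1) = E5; 0A ⊕ E5 = EF.

C[2] = EF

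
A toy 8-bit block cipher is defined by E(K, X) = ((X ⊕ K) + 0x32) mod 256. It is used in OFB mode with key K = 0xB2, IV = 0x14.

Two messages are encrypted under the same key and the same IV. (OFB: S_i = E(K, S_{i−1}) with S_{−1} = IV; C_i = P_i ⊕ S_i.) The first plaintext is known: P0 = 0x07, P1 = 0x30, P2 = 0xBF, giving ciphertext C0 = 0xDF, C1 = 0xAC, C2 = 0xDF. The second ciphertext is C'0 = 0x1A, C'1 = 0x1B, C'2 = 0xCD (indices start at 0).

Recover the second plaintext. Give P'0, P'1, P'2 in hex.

P'0 = 0xC2, P'1 = 0x87, P'2 = 0xAD

In OFB with a reused IV, both messages share the same keystream S_i, so C_i ⊕ C'_i = P_i ⊕ P'_i and thus P'_i = P_i ⊕ C_i ⊕ C'_i.
P'0: 0x07 ⊕ 0xDF ⊕ 0x1A = 0xC2.
P'1: 0x30 ⊕ 0xAC ⊕ 0x1B = 0x87.
P'2: 0xBF ⊕ 0xDF ⊕ 0xCD = 0xAD.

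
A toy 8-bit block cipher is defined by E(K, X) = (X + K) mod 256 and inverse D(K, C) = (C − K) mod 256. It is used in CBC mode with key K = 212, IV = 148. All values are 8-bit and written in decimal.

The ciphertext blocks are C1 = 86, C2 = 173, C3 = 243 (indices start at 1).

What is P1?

P1 = 22

CBC decryption: P_i = D(K, C_i) ⊕ C_{i−1}, with C_{0} = IV.
P1: D(K, 86) = 130; 130 ⊕ 148 = 22.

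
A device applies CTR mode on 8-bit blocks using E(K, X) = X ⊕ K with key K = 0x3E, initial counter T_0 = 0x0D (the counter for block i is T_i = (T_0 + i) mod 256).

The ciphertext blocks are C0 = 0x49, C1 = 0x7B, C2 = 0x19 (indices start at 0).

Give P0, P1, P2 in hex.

CTR decryption: S_i = E(K, T_i) where T_i is the counter for block i; P_i = C_i ⊕ S_i.
P0: T = 0x0D, S = E(K, T) = 0x33; 0x49 ⊕ 0x33 = 0x7A.
P1: T = 0x0E, S = E(K, T) = 0x30; 0x7B ⊕ 0x30 = 0x4B.
P2: T = 0x0F, S = E(K, T) = 0x31; 0x19 ⊕ 0x31 = 0x28.

P0 = 0x7A, P1 = 0x4B, P2 = 0x28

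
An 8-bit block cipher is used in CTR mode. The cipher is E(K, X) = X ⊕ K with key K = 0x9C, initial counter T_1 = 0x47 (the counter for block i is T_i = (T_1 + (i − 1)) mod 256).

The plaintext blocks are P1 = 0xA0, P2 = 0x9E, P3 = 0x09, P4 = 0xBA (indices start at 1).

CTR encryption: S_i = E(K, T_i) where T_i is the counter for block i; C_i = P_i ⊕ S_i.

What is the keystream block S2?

0xD4

C1: T = 0x47, S = E(K, T) = 0xDB; 0xA0 ⊕ 0xDB = 0x7B.
C2: T = 0x48, S = E(K, T) = 0xD4; 0x9E ⊕ 0xD4 = 0x4A.
So S2 = 0xD4.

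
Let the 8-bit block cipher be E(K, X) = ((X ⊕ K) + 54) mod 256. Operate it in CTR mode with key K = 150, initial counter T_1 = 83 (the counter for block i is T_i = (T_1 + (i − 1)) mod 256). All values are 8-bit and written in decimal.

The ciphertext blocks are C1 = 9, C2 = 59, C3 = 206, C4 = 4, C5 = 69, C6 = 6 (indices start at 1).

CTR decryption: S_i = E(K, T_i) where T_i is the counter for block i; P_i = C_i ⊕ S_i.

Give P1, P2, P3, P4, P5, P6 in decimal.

P1 = 242, P2 = 195, P3 = 55, P4 = 242, P5 = 178, P6 = 2

P1: T = 83, S = E(K, T) = 251; 9 ⊕ 251 = 242.
P2: T = 84, S = E(K, T) = 248; 59 ⊕ 248 = 195.
P3: T = 85, S = E(K, T) = 249; 206 ⊕ 249 = 55.
P4: T = 86, S = E(K, T) = 246; 4 ⊕ 246 = 242.
P5: T = 87, S = E(K, T) = 247; 69 ⊕ 247 = 178.
P6: T = 88, S = E(K, T) = 4; 6 ⊕ 4 = 2.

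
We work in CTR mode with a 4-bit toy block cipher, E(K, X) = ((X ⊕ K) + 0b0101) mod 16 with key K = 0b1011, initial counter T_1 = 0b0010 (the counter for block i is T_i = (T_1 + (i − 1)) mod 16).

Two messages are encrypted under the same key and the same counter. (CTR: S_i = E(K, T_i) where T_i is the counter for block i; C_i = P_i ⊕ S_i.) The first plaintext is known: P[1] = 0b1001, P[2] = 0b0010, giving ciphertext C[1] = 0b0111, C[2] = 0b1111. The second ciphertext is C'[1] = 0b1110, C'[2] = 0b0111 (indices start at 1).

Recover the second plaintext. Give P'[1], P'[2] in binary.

P'[1] = 0b0000, P'[2] = 0b1010

In CTR with a reused counter, both messages share the same keystream S_i, so C_i ⊕ C'_i = P_i ⊕ P'_i and thus P'_i = P_i ⊕ C_i ⊕ C'_i.
P'[1]: 0b1001 ⊕ 0b0111 ⊕ 0b1110 = 0b0000.
P'[2]: 0b0010 ⊕ 0b1111 ⊕ 0b0111 = 0b1010.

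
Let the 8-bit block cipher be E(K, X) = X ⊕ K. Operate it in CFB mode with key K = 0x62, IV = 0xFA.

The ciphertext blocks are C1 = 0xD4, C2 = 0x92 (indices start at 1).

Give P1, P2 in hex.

CFB decryption: P_i = C_i ⊕ E(K, C_{i−1}), with C_{0} = IV.
P1: E(K, 0xFA) = 0x98; 0xD4 ⊕ 0x98 = 0x4C.
P2: E(K, 0xD4) = 0xB6; 0x92 ⊕ 0xB6 = 0x24.

P1 = 0x4C, P2 = 0x24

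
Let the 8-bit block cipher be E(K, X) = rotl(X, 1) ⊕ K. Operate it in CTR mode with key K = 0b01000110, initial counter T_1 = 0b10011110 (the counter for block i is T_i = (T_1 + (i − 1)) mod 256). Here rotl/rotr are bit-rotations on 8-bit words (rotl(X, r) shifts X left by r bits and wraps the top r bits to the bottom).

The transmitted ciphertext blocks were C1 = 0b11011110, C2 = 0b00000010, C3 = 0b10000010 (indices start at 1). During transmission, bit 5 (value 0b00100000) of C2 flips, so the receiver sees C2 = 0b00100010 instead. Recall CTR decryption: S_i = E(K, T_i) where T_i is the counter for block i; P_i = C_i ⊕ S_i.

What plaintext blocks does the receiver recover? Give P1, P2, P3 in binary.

P1 = 0b10100101, P2 = 0b01011011, P3 = 0b10000101

Only C2 changed, to 0b00100010. In CTR, a change in C_i flips the same bit in P_i only; the keystream is unaffected. Decrypting the received ciphertext:
P1: T = 0b10011110, S = E(K, T) = 0b01111011; 0b11011110 ⊕ 0b01111011 = 0b10100101.
P2: T = 0b10011111, S = E(K, T) = 0b01111001; 0b00100010 ⊕ 0b01111001 = 0b01011011.
P3: T = 0b10100000, S = E(K, T) = 0b00000111; 0b10000010 ⊕ 0b00000111 = 0b10000101.
Blocks that differ from the original plaintext: P2.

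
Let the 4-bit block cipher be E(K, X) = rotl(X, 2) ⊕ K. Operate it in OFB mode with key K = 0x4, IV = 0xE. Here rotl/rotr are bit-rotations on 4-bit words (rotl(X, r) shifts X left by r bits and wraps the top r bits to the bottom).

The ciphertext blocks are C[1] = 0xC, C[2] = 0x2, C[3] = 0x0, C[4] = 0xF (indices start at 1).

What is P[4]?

OFB decryption: S_i = E(K, S_{i−1}) with S_{0} = IV; P_i = C_i ⊕ S_i.
P[1]: S = E(K, 0xE) = 0xF; 0xC ⊕ 0xF = 0x3.
P[2]: S = E(K, 0xF) = 0xB; 0x2 ⊕ 0xB = 0x9.
P[3]: S = E(K, 0xB) = 0xA; 0x0 ⊕ 0xA = 0xA.
P[4]: S = E(K, 0xA) = 0xE; 0xF ⊕ 0xE = 0x1.

P[4] = 0x1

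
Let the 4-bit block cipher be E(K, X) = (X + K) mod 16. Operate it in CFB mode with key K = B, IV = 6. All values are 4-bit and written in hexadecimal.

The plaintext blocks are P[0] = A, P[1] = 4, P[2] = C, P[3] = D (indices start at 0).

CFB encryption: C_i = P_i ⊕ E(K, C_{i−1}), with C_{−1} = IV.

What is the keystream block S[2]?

D

C[0]: E(K, 6) = 1; A ⊕ 1 = B.
C[1]: E(K, B) = 6; 4 ⊕ 6 = 2.
C[2]: E(K, 2) = D; C ⊕ D = 1.
So S[2] = D.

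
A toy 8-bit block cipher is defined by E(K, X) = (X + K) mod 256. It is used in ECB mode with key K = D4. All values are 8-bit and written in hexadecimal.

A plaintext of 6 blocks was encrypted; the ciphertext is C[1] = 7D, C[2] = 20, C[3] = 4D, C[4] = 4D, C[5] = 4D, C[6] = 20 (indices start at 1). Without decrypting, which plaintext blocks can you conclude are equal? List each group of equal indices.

ECB encrypts each block independently with the same key, so equal ciphertext blocks imply equal plaintext blocks.
C[2] = C[6] = 20, so P[2] = P[6].
C[3] = C[4] = C[5] = 4D, so P[3] = P[4] = P[5].

P[2] = P[6]; P[3] = P[4] = P[5]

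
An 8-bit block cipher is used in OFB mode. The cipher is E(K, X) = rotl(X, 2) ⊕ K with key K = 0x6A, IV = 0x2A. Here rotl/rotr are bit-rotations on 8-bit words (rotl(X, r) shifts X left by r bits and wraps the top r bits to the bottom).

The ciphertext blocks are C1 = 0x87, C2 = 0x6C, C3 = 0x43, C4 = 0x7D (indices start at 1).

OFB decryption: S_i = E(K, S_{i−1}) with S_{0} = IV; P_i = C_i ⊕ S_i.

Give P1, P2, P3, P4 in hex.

P1 = 0x45, P2 = 0x0D, P3 = 0xAC, P4 = 0xA8

P1: S = E(K, 0x2A) = 0xC2; 0x87 ⊕ 0xC2 = 0x45.
P2: S = E(K, 0xC2) = 0x61; 0x6C ⊕ 0x61 = 0x0D.
P3: S = E(K, 0x61) = 0xEF; 0x43 ⊕ 0xEF = 0xAC.
P4: S = E(K, 0xEF) = 0xD5; 0x7D ⊕ 0xD5 = 0xA8.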